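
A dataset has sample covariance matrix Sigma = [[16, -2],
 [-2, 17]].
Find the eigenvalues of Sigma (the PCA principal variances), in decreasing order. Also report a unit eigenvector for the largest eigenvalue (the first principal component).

Step 1 — characteristic polynomial of 2×2 Sigma:
  det(Sigma - λI) = λ² - trace · λ + det = 0.
  trace = 16 + 17 = 33, det = 16·17 - (-2)² = 268.
Step 2 — discriminant:
  Δ = trace² - 4·det = 1089 - 1072 = 17.
Step 3 — eigenvalues:
  λ = (trace ± √Δ)/2 = (33 ± 4.1231)/2,
  λ_1 = 18.5616,  λ_2 = 14.4384.

Step 4 — unit eigenvector for λ_1: solve (Sigma - λ_1 I)v = 0. First row:
  (16 - 18.5616)·v_x + (-2)·v_y = 0, i.e. (-2.5616)·v_x + (-2)·v_y = 0,
  so v ∝ (b, λ_1 - a) = (-2, 2.5616); multiply by -1 so the first entry is positive: u = (2, -2.5616).
  ||u|| = √((2)² + (-2.5616)²) = √(10.5616) ≈ 3.2499,
  v_1 = u/||u|| ≈ (0.6154, -0.7882) (||v_1|| = 1).

λ_1 = 18.5616,  λ_2 = 14.4384;  v_1 ≈ (0.6154, -0.7882)


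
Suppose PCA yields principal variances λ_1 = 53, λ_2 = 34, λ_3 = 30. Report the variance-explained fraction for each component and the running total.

Step 1 — total variance = trace(Sigma) = Σ λ_i = 53 + 34 + 30 = 117.

Step 2 — fraction explained by component i = λ_i / Σ λ:
  PC1: 53/117 = 0.453
  PC2: 34/117 = 0.2906
  PC3: 30/117 = 0.2564

Step 3 — cumulative fraction after k components = (λ_1 + ... + λ_k) / Σ λ:
  k = 1: 53/117 = 0.453
  k = 2: (53 + 34)/117 = 87/117 = 0.7436
  k = 3: (53 + 34 + 30)/117 = 117/117 = 1

Summary (fraction, with percent):

explained: PC1 0.453 (45.3%), PC2 0.2906 (29.06%), PC3 0.2564 (25.64%);  cumulative: 0.453, 0.7436, 1


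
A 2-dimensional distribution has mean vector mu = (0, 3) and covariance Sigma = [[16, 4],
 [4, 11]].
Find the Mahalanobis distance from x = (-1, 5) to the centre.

Step 1 — centre the observation: (x - mu) = (-1, 2).

Step 2 — invert Sigma. det(Sigma) = 16·11 - (4)² = 160.
  Sigma^{-1} = (1/det) · [[d, -b], [-b, a]] = [[0.0688, -0.025],
 [-0.025, 0.1]].

Step 3 — form the quadratic (x - mu)^T · Sigma^{-1} · (x - mu):
  Sigma^{-1} · (x - mu) = (-0.1188, 0.225).
  (x - mu)^T · [Sigma^{-1} · (x - mu)] = (-1)·(-0.1188) + (2)·(0.225) = 0.5687.

Step 4 — take square root: d = √(0.5687) ≈ 0.7542.

d(x, mu) = √(0.5687) ≈ 0.7542


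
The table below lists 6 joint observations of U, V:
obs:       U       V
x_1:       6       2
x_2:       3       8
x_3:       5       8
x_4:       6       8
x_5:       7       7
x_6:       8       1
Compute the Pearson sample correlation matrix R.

Step 1 — column means:
  mean(U) = (6 + 3 + 5 + 6 + 7 + 8) / 6 = 35/6 = 5.8333
  mean(V) = (2 + 8 + 8 + 8 + 7 + 1) / 6 = 34/6 = 5.6667

Step 2 — sample variances and covariances s[i,j] = (1/(n-1)) · Σ_k (x_{k,i} - mean_i) · (x_{k,j} - mean_j), with n-1 = 5:
  s[U,U] = ((0.1667)·(0.1667) + (-2.8333)·(-2.8333) + (-0.8333)·(-0.8333) + (0.1667)·(0.1667) + (1.1667)·(1.1667) + (2.1667)·(2.1667)) / 5 = 14.8333/5 = 2.9667
  s[U,V] = ((0.1667)·(-3.6667) + (-2.8333)·(2.3333) + (-0.8333)·(2.3333) + (0.1667)·(2.3333) + (1.1667)·(1.3333) + (2.1667)·(-4.6667)) / 5 = -17.3333/5 = -3.4667
  s[V,V] = ((-3.6667)·(-3.6667) + (2.3333)·(2.3333) + (2.3333)·(2.3333) + (2.3333)·(2.3333) + (1.3333)·(1.3333) + (-4.6667)·(-4.6667)) / 5 = 53.3333/5 = 10.6667
  Sample standard deviations s_i = √(s[i,i]):
  s(U) = √(2.9667) = 1.7224
  s(V) = √(10.6667) = 3.266

Step 3 — r_{ij} = s_{ij} / (s_i · s_j):
  r[U,U] = 1 (diagonal).
  r[U,V] = -3.4667 / (1.7224 · 3.266) = -3.4667 / 5.6253 = -0.6163
  r[V,V] = 1 (diagonal).

R is symmetric with unit diagonal. Assembling:

R = [[1, -0.6163],
 [-0.6163, 1]]


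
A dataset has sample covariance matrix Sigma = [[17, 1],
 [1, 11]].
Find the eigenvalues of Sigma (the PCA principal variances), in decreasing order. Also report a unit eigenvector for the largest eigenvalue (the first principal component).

Step 1 — characteristic polynomial of 2×2 Sigma:
  det(Sigma - λI) = λ² - trace · λ + det = 0.
  trace = 17 + 11 = 28, det = 17·11 - (1)² = 186.
Step 2 — discriminant:
  Δ = trace² - 4·det = 784 - 744 = 40.
Step 3 — eigenvalues:
  λ = (trace ± √Δ)/2 = (28 ± 6.3246)/2,
  λ_1 = 17.1623,  λ_2 = 10.8377.

Step 4 — unit eigenvector for λ_1: solve (Sigma - λ_1 I)v = 0. First row:
  (17 - 17.1623)·v_x + (1)·v_y = 0, i.e. (-0.1623)·v_x + (1)·v_y = 0,
  so v ∝ (b, λ_1 - a) = (1, 0.1623) = u.
  ||u|| = √((1)² + (0.1623)²) = √(1.0263) ≈ 1.0131,
  v_1 = u/||u|| ≈ (0.9871, 0.1602) (||v_1|| = 1).

λ_1 = 17.1623,  λ_2 = 10.8377;  v_1 ≈ (0.9871, 0.1602)


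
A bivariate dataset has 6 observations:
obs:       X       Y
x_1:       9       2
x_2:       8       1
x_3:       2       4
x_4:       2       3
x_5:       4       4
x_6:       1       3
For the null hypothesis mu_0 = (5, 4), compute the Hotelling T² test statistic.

Step 1 — sample mean vector:
  mean(X) = (9 + 8 + 2 + 2 + 4 + 1) / 6 = 26/6 = 4.3333
  mean(Y) = (2 + 1 + 4 + 3 + 4 + 3) / 6 = 17/6 = 2.8333
  x̄ = (4.3333, 2.8333),  deviation x̄ - mu_0 = (4.3333, 2.8333) - (5, 4) = (-0.6667, -1.1667).

Step 2 — sample covariance matrix, S[i,j] = (1/(n-1)) · Σ_k (x_{k,i} - mean_i) · (x_{k,j} - mean_j), divisor n-1 = 5:
  S[X,X] = ((4.6667)·(4.6667) + (3.6667)·(3.6667) + (-2.3333)·(-2.3333) + (-2.3333)·(-2.3333) + (-0.3333)·(-0.3333) + (-3.3333)·(-3.3333)) / 5 = 57.3333/5 = 11.4667
  S[X,Y] = ((4.6667)·(-0.8333) + (3.6667)·(-1.8333) + (-2.3333)·(1.1667) + (-2.3333)·(0.1667) + (-0.3333)·(1.1667) + (-3.3333)·(0.1667)) / 5 = -14.6667/5 = -2.9333
  S[Y,Y] = ((-0.8333)·(-0.8333) + (-1.8333)·(-1.8333) + (1.1667)·(1.1667) + (0.1667)·(0.1667) + (1.1667)·(1.1667) + (0.1667)·(0.1667)) / 5 = 6.8333/5 = 1.3667
  S = [[11.4667, -2.9333],
 [-2.9333, 1.3667]].

Step 3 — invert S. det(S) = 11.4667·1.3667 - (-2.9333)² = 7.0667.
  S^{-1} = (1/det) · [[d, -b], [-b, a]] = [[0.1934, 0.4151],
 [0.4151, 1.6226]].

Step 4 — quadratic form (x̄ - mu_0)^T · S^{-1} · (x̄ - mu_0):
  S^{-1} · (x̄ - mu_0) = (-0.6132, -2.1698),
  (x̄ - mu_0)^T · [...] = (-0.6667)·(-0.6132) + (-1.1667)·(-2.1698) = 2.9403.

Step 5 — scale by n: T² = 6 · 2.9403 = 17.6415.

T² ≈ 17.6415


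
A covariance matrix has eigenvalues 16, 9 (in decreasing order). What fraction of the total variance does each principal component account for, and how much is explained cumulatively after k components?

Step 1 — total variance = trace(Sigma) = Σ λ_i = 16 + 9 = 25.

Step 2 — fraction explained by component i = λ_i / Σ λ:
  PC1: 16/25 = 0.64
  PC2: 9/25 = 0.36

Step 3 — cumulative fraction after k components = (λ_1 + ... + λ_k) / Σ λ:
  k = 1: 16/25 = 0.64
  k = 2: (16 + 9)/25 = 25/25 = 1

Summary (fraction, with percent):

explained: PC1 0.64 (64%), PC2 0.36 (36%);  cumulative: 0.64, 1


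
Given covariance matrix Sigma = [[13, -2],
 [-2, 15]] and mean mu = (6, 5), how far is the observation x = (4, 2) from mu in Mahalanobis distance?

Step 1 — centre the observation: (x - mu) = (-2, -3).

Step 2 — invert Sigma. det(Sigma) = 13·15 - (-2)² = 191.
  Sigma^{-1} = (1/det) · [[d, -b], [-b, a]] = [[0.0785, 0.0105],
 [0.0105, 0.0681]].

Step 3 — form the quadratic (x - mu)^T · Sigma^{-1} · (x - mu):
  Sigma^{-1} · (x - mu) = (-0.1885, -0.2251).
  (x - mu)^T · [Sigma^{-1} · (x - mu)] = (-2)·(-0.1885) + (-3)·(-0.2251) = 1.0524.

Step 4 — take square root: d = √(1.0524) ≈ 1.0258.

d(x, mu) = √(1.0524) ≈ 1.0258


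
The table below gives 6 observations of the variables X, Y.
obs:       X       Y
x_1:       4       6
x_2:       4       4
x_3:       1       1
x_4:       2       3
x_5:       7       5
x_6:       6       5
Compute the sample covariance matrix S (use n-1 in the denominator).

Step 1 — column means:
  mean(X) = (4 + 4 + 1 + 2 + 7 + 6) / 6 = 24/6 = 4
  mean(Y) = (6 + 4 + 1 + 3 + 5 + 5) / 6 = 24/6 = 4

Step 2 — sample covariance S[i,j] = (1/(n-1)) · Σ_k (x_{k,i} - mean_i) · (x_{k,j} - mean_j), with n-1 = 5.
  S[X,X] = ((0)·(0) + (0)·(0) + (-3)·(-3) + (-2)·(-2) + (3)·(3) + (2)·(2)) / 5 = 26/5 = 5.2
  S[X,Y] = ((0)·(2) + (0)·(0) + (-3)·(-3) + (-2)·(-1) + (3)·(1) + (2)·(1)) / 5 = 16/5 = 3.2
  S[Y,Y] = ((2)·(2) + (0)·(0) + (-3)·(-3) + (-1)·(-1) + (1)·(1) + (1)·(1)) / 5 = 16/5 = 3.2

S is symmetric (S[j,i] = S[i,j]). Assembling:

S = [[5.2, 3.2],
 [3.2, 3.2]]


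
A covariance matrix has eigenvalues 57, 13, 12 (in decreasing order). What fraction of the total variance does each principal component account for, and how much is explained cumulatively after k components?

Step 1 — total variance = trace(Sigma) = Σ λ_i = 57 + 13 + 12 = 82.

Step 2 — fraction explained by component i = λ_i / Σ λ:
  PC1: 57/82 = 0.6951
  PC2: 13/82 = 0.1585
  PC3: 12/82 = 0.1463

Step 3 — cumulative fraction after k components = (λ_1 + ... + λ_k) / Σ λ:
  k = 1: 57/82 = 0.6951
  k = 2: (57 + 13)/82 = 70/82 = 0.8537
  k = 3: (57 + 13 + 12)/82 = 82/82 = 1

Summary (fraction, with percent):

explained: PC1 0.6951 (69.51%), PC2 0.1585 (15.85%), PC3 0.1463 (14.63%);  cumulative: 0.6951, 0.8537, 1


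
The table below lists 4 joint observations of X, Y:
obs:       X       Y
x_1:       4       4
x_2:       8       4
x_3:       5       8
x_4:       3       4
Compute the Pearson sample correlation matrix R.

Step 1 — column means:
  mean(X) = (4 + 8 + 5 + 3) / 4 = 20/4 = 5
  mean(Y) = (4 + 4 + 8 + 4) / 4 = 20/4 = 5

Step 2 — sample variances and covariances s[i,j] = (1/(n-1)) · Σ_k (x_{k,i} - mean_i) · (x_{k,j} - mean_j), with n-1 = 3:
  s[X,X] = ((-1)·(-1) + (3)·(3) + (0)·(0) + (-2)·(-2)) / 3 = 14/3 = 4.6667
  s[X,Y] = ((-1)·(-1) + (3)·(-1) + (0)·(3) + (-2)·(-1)) / 3 = 0/3 = 0
  s[Y,Y] = ((-1)·(-1) + (-1)·(-1) + (3)·(3) + (-1)·(-1)) / 3 = 12/3 = 4
  Sample standard deviations s_i = √(s[i,i]):
  s(X) = √(4.6667) = 2.1602
  s(Y) = √(4) = 2

Step 3 — r_{ij} = s_{ij} / (s_i · s_j):
  r[X,X] = 1 (diagonal).
  r[X,Y] = 0 / (2.1602 · 2) = 0 / 4.3205 = 0
  r[Y,Y] = 1 (diagonal).

R is symmetric with unit diagonal. Assembling:

R = [[1, 0],
 [0, 1]]


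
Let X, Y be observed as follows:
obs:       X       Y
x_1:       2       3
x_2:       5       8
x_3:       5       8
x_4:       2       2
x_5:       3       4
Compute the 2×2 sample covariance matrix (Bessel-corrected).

Step 1 — column means:
  mean(X) = (2 + 5 + 5 + 2 + 3) / 5 = 17/5 = 3.4
  mean(Y) = (3 + 8 + 8 + 2 + 4) / 5 = 25/5 = 5

Step 2 — sample covariance S[i,j] = (1/(n-1)) · Σ_k (x_{k,i} - mean_i) · (x_{k,j} - mean_j), with n-1 = 4.
  S[X,X] = ((-1.4)·(-1.4) + (1.6)·(1.6) + (1.6)·(1.6) + (-1.4)·(-1.4) + (-0.4)·(-0.4)) / 4 = 9.2/4 = 2.3
  S[X,Y] = ((-1.4)·(-2) + (1.6)·(3) + (1.6)·(3) + (-1.4)·(-3) + (-0.4)·(-1)) / 4 = 17/4 = 4.25
  S[Y,Y] = ((-2)·(-2) + (3)·(3) + (3)·(3) + (-3)·(-3) + (-1)·(-1)) / 4 = 32/4 = 8

S is symmetric (S[j,i] = S[i,j]). Assembling:

S = [[2.3, 4.25],
 [4.25, 8]]


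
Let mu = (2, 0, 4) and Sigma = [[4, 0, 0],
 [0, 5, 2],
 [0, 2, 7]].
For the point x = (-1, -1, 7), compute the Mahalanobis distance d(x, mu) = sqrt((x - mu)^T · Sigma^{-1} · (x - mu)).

Step 1 — centre the observation: (x - mu) = (-3, -1, 3).

Step 2 — invert Sigma (cofactor / det for 3×3, or solve directly):
  Sigma^{-1} = [[0.25, 0, 0],
 [0, 0.2258, -0.0645],
 [0, -0.0645, 0.1613]].

Step 3 — form the quadratic (x - mu)^T · Sigma^{-1} · (x - mu):
  Sigma^{-1} · (x - mu) = (-0.75, -0.4194, 0.5484).
  (x - mu)^T · [Sigma^{-1} · (x - mu)] = (-3)·(-0.75) + (-1)·(-0.4194) + (3)·(0.5484) = 4.3145.

Step 4 — take square root: d = √(4.3145) ≈ 2.0771.

d(x, mu) = √(4.3145) ≈ 2.0771


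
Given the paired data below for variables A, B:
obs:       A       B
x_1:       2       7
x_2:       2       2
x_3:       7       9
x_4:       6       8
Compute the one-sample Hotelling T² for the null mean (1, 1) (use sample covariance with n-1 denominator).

Step 1 — sample mean vector:
  mean(A) = (2 + 2 + 7 + 6) / 4 = 17/4 = 4.25
  mean(B) = (7 + 2 + 9 + 8) / 4 = 26/4 = 6.5
  x̄ = (4.25, 6.5),  deviation x̄ - mu_0 = (4.25, 6.5) - (1, 1) = (3.25, 5.5).

Step 2 — sample covariance matrix, S[i,j] = (1/(n-1)) · Σ_k (x_{k,i} - mean_i) · (x_{k,j} - mean_j), divisor n-1 = 3:
  S[A,A] = ((-2.25)·(-2.25) + (-2.25)·(-2.25) + (2.75)·(2.75) + (1.75)·(1.75)) / 3 = 20.75/3 = 6.9167
  S[A,B] = ((-2.25)·(0.5) + (-2.25)·(-4.5) + (2.75)·(2.5) + (1.75)·(1.5)) / 3 = 18.5/3 = 6.1667
  S[B,B] = ((0.5)·(0.5) + (-4.5)·(-4.5) + (2.5)·(2.5) + (1.5)·(1.5)) / 3 = 29/3 = 9.6667
  S = [[6.9167, 6.1667],
 [6.1667, 9.6667]].

Step 3 — invert S. det(S) = 6.9167·9.6667 - (6.1667)² = 28.8333.
  S^{-1} = (1/det) · [[d, -b], [-b, a]] = [[0.3353, -0.2139],
 [-0.2139, 0.2399]].

Step 4 — quadratic form (x̄ - mu_0)^T · S^{-1} · (x̄ - mu_0):
  S^{-1} · (x̄ - mu_0) = (-0.0867, 0.6243),
  (x̄ - mu_0)^T · [...] = (3.25)·(-0.0867) + (5.5)·(0.6243) = 3.1517.

Step 5 — scale by n: T² = 4 · 3.1517 = 12.6069.

T² ≈ 12.6069


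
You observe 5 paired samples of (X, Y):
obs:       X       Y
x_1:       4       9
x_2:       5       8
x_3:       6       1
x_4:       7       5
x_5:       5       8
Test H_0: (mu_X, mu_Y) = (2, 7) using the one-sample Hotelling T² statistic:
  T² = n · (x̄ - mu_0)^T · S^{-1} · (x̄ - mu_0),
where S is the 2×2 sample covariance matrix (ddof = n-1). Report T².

Step 1 — sample mean vector:
  mean(X) = (4 + 5 + 6 + 7 + 5) / 5 = 27/5 = 5.4
  mean(Y) = (9 + 8 + 1 + 5 + 8) / 5 = 31/5 = 6.2
  x̄ = (5.4, 6.2),  deviation x̄ - mu_0 = (5.4, 6.2) - (2, 7) = (3.4, -0.8).

Step 2 — sample covariance matrix, S[i,j] = (1/(n-1)) · Σ_k (x_{k,i} - mean_i) · (x_{k,j} - mean_j), divisor n-1 = 4:
  S[X,X] = ((-1.4)·(-1.4) + (-0.4)·(-0.4) + (0.6)·(0.6) + (1.6)·(1.6) + (-0.4)·(-0.4)) / 4 = 5.2/4 = 1.3
  S[X,Y] = ((-1.4)·(2.8) + (-0.4)·(1.8) + (0.6)·(-5.2) + (1.6)·(-1.2) + (-0.4)·(1.8)) / 4 = -10.4/4 = -2.6
  S[Y,Y] = ((2.8)·(2.8) + (1.8)·(1.8) + (-5.2)·(-5.2) + (-1.2)·(-1.2) + (1.8)·(1.8)) / 4 = 42.8/4 = 10.7
  S = [[1.3, -2.6],
 [-2.6, 10.7]].

Step 3 — invert S. det(S) = 1.3·10.7 - (-2.6)² = 7.15.
  S^{-1} = (1/det) · [[d, -b], [-b, a]] = [[1.4965, 0.3636],
 [0.3636, 0.1818]].

Step 4 — quadratic form (x̄ - mu_0)^T · S^{-1} · (x̄ - mu_0):
  S^{-1} · (x̄ - mu_0) = (4.7972, 1.0909),
  (x̄ - mu_0)^T · [...] = (3.4)·(4.7972) + (-0.8)·(1.0909) = 15.4378.

Step 5 — scale by n: T² = 5 · 15.4378 = 77.1888.

T² ≈ 77.1888


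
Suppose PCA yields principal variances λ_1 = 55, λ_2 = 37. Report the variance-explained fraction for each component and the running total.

Step 1 — total variance = trace(Sigma) = Σ λ_i = 55 + 37 = 92.

Step 2 — fraction explained by component i = λ_i / Σ λ:
  PC1: 55/92 = 0.5978
  PC2: 37/92 = 0.4022

Step 3 — cumulative fraction after k components = (λ_1 + ... + λ_k) / Σ λ:
  k = 1: 55/92 = 0.5978
  k = 2: (55 + 37)/92 = 92/92 = 1

Summary (fraction, with percent):

explained: PC1 0.5978 (59.78%), PC2 0.4022 (40.22%);  cumulative: 0.5978, 1


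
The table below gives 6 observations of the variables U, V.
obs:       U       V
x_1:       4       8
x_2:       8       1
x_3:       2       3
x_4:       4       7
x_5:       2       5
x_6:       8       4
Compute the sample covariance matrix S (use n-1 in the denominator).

Step 1 — column means:
  mean(U) = (4 + 8 + 2 + 4 + 2 + 8) / 6 = 28/6 = 4.6667
  mean(V) = (8 + 1 + 3 + 7 + 5 + 4) / 6 = 28/6 = 4.6667

Step 2 — sample covariance S[i,j] = (1/(n-1)) · Σ_k (x_{k,i} - mean_i) · (x_{k,j} - mean_j), with n-1 = 5.
  S[U,U] = ((-0.6667)·(-0.6667) + (3.3333)·(3.3333) + (-2.6667)·(-2.6667) + (-0.6667)·(-0.6667) + (-2.6667)·(-2.6667) + (3.3333)·(3.3333)) / 5 = 37.3333/5 = 7.4667
  S[U,V] = ((-0.6667)·(3.3333) + (3.3333)·(-3.6667) + (-2.6667)·(-1.6667) + (-0.6667)·(2.3333) + (-2.6667)·(0.3333) + (3.3333)·(-0.6667)) / 5 = -14.6667/5 = -2.9333
  S[V,V] = ((3.3333)·(3.3333) + (-3.6667)·(-3.6667) + (-1.6667)·(-1.6667) + (2.3333)·(2.3333) + (0.3333)·(0.3333) + (-0.6667)·(-0.6667)) / 5 = 33.3333/5 = 6.6667

S is symmetric (S[j,i] = S[i,j]). Assembling:

S = [[7.4667, -2.9333],
 [-2.9333, 6.6667]]


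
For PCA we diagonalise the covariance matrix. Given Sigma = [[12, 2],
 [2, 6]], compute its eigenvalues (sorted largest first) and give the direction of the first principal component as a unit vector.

Step 1 — characteristic polynomial of 2×2 Sigma:
  det(Sigma - λI) = λ² - trace · λ + det = 0.
  trace = 12 + 6 = 18, det = 12·6 - (2)² = 68.
Step 2 — discriminant:
  Δ = trace² - 4·det = 324 - 272 = 52.
Step 3 — eigenvalues:
  λ = (trace ± √Δ)/2 = (18 ± 7.2111)/2,
  λ_1 = 12.6056,  λ_2 = 5.3944.

Step 4 — unit eigenvector for λ_1: solve (Sigma - λ_1 I)v = 0. First row:
  (12 - 12.6056)·v_x + (2)·v_y = 0, i.e. (-0.6056)·v_x + (2)·v_y = 0,
  so v ∝ (b, λ_1 - a) = (2, 0.6056) = u.
  ||u|| = √((2)² + (0.6056)²) = √(4.3667) ≈ 2.0897,
  v_1 = u/||u|| ≈ (0.9571, 0.2898) (||v_1|| = 1).

λ_1 = 12.6056,  λ_2 = 5.3944;  v_1 ≈ (0.9571, 0.2898)


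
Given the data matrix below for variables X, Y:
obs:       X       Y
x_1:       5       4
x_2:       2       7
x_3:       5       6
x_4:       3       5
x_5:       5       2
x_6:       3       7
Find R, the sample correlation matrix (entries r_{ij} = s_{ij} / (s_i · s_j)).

Step 1 — column means:
  mean(X) = (5 + 2 + 5 + 3 + 5 + 3) / 6 = 23/6 = 3.8333
  mean(Y) = (4 + 7 + 6 + 5 + 2 + 7) / 6 = 31/6 = 5.1667

Step 2 — sample variances and covariances s[i,j] = (1/(n-1)) · Σ_k (x_{k,i} - mean_i) · (x_{k,j} - mean_j), with n-1 = 5:
  s[X,X] = ((1.1667)·(1.1667) + (-1.8333)·(-1.8333) + (1.1667)·(1.1667) + (-0.8333)·(-0.8333) + (1.1667)·(1.1667) + (-0.8333)·(-0.8333)) / 5 = 8.8333/5 = 1.7667
  s[X,Y] = ((1.1667)·(-1.1667) + (-1.8333)·(1.8333) + (1.1667)·(0.8333) + (-0.8333)·(-0.1667) + (1.1667)·(-3.1667) + (-0.8333)·(1.8333)) / 5 = -8.8333/5 = -1.7667
  s[Y,Y] = ((-1.1667)·(-1.1667) + (1.8333)·(1.8333) + (0.8333)·(0.8333) + (-0.1667)·(-0.1667) + (-3.1667)·(-3.1667) + (1.8333)·(1.8333)) / 5 = 18.8333/5 = 3.7667
  Sample standard deviations s_i = √(s[i,i]):
  s(X) = √(1.7667) = 1.3292
  s(Y) = √(3.7667) = 1.9408

Step 3 — r_{ij} = s_{ij} / (s_i · s_j):
  r[X,X] = 1 (diagonal).
  r[X,Y] = -1.7667 / (1.3292 · 1.9408) = -1.7667 / 2.5796 = -0.6849
  r[Y,Y] = 1 (diagonal).

R is symmetric with unit diagonal. Assembling:

R = [[1, -0.6849],
 [-0.6849, 1]]


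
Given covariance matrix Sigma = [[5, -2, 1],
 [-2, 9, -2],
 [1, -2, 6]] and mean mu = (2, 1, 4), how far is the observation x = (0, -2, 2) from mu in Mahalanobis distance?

Step 1 — centre the observation: (x - mu) = (-2, -3, -2).

Step 2 — invert Sigma (cofactor / det for 3×3, or solve directly):
  Sigma^{-1} = [[0.2222, 0.0444, -0.0222],
 [0.0444, 0.1289, 0.0356],
 [-0.0222, 0.0356, 0.1822]].

Step 3 — form the quadratic (x - mu)^T · Sigma^{-1} · (x - mu):
  Sigma^{-1} · (x - mu) = (-0.5333, -0.5467, -0.4267).
  (x - mu)^T · [Sigma^{-1} · (x - mu)] = (-2)·(-0.5333) + (-3)·(-0.5467) + (-2)·(-0.4267) = 3.56.

Step 4 — take square root: d = √(3.56) ≈ 1.8868.

d(x, mu) = √(3.56) ≈ 1.8868


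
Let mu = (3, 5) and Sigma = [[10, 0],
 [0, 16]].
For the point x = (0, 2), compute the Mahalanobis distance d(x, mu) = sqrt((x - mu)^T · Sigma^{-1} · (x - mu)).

Step 1 — centre the observation: (x - mu) = (-3, -3).

Step 2 — invert Sigma. det(Sigma) = 10·16 - (0)² = 160.
  Sigma^{-1} = (1/det) · [[d, -b], [-b, a]] = [[0.1, 0],
 [0, 0.0625]].

Step 3 — form the quadratic (x - mu)^T · Sigma^{-1} · (x - mu):
  Sigma^{-1} · (x - mu) = (-0.3, -0.1875).
  (x - mu)^T · [Sigma^{-1} · (x - mu)] = (-3)·(-0.3) + (-3)·(-0.1875) = 1.4625.

Step 4 — take square root: d = √(1.4625) ≈ 1.2093.

d(x, mu) = √(1.4625) ≈ 1.2093


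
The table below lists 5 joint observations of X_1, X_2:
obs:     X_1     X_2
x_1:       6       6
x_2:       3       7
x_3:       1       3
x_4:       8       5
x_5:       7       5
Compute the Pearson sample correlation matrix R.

Step 1 — column means:
  mean(X_1) = (6 + 3 + 1 + 8 + 7) / 5 = 25/5 = 5
  mean(X_2) = (6 + 7 + 3 + 5 + 5) / 5 = 26/5 = 5.2

Step 2 — sample variances and covariances s[i,j] = (1/(n-1)) · Σ_k (x_{k,i} - mean_i) · (x_{k,j} - mean_j), with n-1 = 4:
  s[X_1,X_1] = ((1)·(1) + (-2)·(-2) + (-4)·(-4) + (3)·(3) + (2)·(2)) / 4 = 34/4 = 8.5
  s[X_1,X_2] = ((1)·(0.8) + (-2)·(1.8) + (-4)·(-2.2) + (3)·(-0.2) + (2)·(-0.2)) / 4 = 5/4 = 1.25
  s[X_2,X_2] = ((0.8)·(0.8) + (1.8)·(1.8) + (-2.2)·(-2.2) + (-0.2)·(-0.2) + (-0.2)·(-0.2)) / 4 = 8.8/4 = 2.2
  Sample standard deviations s_i = √(s[i,i]):
  s(X_1) = √(8.5) = 2.9155
  s(X_2) = √(2.2) = 1.4832

Step 3 — r_{ij} = s_{ij} / (s_i · s_j):
  r[X_1,X_1] = 1 (diagonal).
  r[X_1,X_2] = 1.25 / (2.9155 · 1.4832) = 1.25 / 4.3243 = 0.2891
  r[X_2,X_2] = 1 (diagonal).

R is symmetric with unit diagonal. Assembling:

R = [[1, 0.2891],
 [0.2891, 1]]


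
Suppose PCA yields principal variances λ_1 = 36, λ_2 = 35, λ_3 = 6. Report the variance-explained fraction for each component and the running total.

Step 1 — total variance = trace(Sigma) = Σ λ_i = 36 + 35 + 6 = 77.

Step 2 — fraction explained by component i = λ_i / Σ λ:
  PC1: 36/77 = 0.4675
  PC2: 35/77 = 0.4545
  PC3: 6/77 = 0.0779

Step 3 — cumulative fraction after k components = (λ_1 + ... + λ_k) / Σ λ:
  k = 1: 36/77 = 0.4675
  k = 2: (36 + 35)/77 = 71/77 = 0.9221
  k = 3: (36 + 35 + 6)/77 = 77/77 = 1

Summary (fraction, with percent):

explained: PC1 0.4675 (46.75%), PC2 0.4545 (45.45%), PC3 0.0779 (7.79%);  cumulative: 0.4675, 0.9221, 1


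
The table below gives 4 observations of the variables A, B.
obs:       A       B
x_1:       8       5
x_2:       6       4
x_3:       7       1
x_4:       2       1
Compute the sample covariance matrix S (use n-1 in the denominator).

Step 1 — column means:
  mean(A) = (8 + 6 + 7 + 2) / 4 = 23/4 = 5.75
  mean(B) = (5 + 4 + 1 + 1) / 4 = 11/4 = 2.75

Step 2 — sample covariance S[i,j] = (1/(n-1)) · Σ_k (x_{k,i} - mean_i) · (x_{k,j} - mean_j), with n-1 = 3.
  S[A,A] = ((2.25)·(2.25) + (0.25)·(0.25) + (1.25)·(1.25) + (-3.75)·(-3.75)) / 3 = 20.75/3 = 6.9167
  S[A,B] = ((2.25)·(2.25) + (0.25)·(1.25) + (1.25)·(-1.75) + (-3.75)·(-1.75)) / 3 = 9.75/3 = 3.25
  S[B,B] = ((2.25)·(2.25) + (1.25)·(1.25) + (-1.75)·(-1.75) + (-1.75)·(-1.75)) / 3 = 12.75/3 = 4.25

S is symmetric (S[j,i] = S[i,j]). Assembling:

S = [[6.9167, 3.25],
 [3.25, 4.25]]


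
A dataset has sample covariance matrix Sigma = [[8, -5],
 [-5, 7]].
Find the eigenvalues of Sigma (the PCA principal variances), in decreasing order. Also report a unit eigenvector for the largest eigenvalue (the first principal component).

Step 1 — characteristic polynomial of 2×2 Sigma:
  det(Sigma - λI) = λ² - trace · λ + det = 0.
  trace = 8 + 7 = 15, det = 8·7 - (-5)² = 31.
Step 2 — discriminant:
  Δ = trace² - 4·det = 225 - 124 = 101.
Step 3 — eigenvalues:
  λ = (trace ± √Δ)/2 = (15 ± 10.0499)/2,
  λ_1 = 12.5249,  λ_2 = 2.4751.

Step 4 — unit eigenvector for λ_1: solve (Sigma - λ_1 I)v = 0. First row:
  (8 - 12.5249)·v_x + (-5)·v_y = 0, i.e. (-4.5249)·v_x + (-5)·v_y = 0,
  so v ∝ (b, λ_1 - a) = (-5, 4.5249); multiply by -1 so the first entry is positive: u = (5, -4.5249).
  ||u|| = √((5)² + (-4.5249)²) = √(45.4751) ≈ 6.7435,
  v_1 = u/||u|| ≈ (0.7415, -0.671) (||v_1|| = 1).

λ_1 = 12.5249,  λ_2 = 2.4751;  v_1 ≈ (0.7415, -0.671)


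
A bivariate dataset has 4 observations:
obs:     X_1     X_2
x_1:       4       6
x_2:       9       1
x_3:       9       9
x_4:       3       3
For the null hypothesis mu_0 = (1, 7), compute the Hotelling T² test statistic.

Step 1 — sample mean vector:
  mean(X_1) = (4 + 9 + 9 + 3) / 4 = 25/4 = 6.25
  mean(X_2) = (6 + 1 + 9 + 3) / 4 = 19/4 = 4.75
  x̄ = (6.25, 4.75),  deviation x̄ - mu_0 = (6.25, 4.75) - (1, 7) = (5.25, -2.25).

Step 2 — sample covariance matrix, S[i,j] = (1/(n-1)) · Σ_k (x_{k,i} - mean_i) · (x_{k,j} - mean_j), divisor n-1 = 3:
  S[X_1,X_1] = ((-2.25)·(-2.25) + (2.75)·(2.75) + (2.75)·(2.75) + (-3.25)·(-3.25)) / 3 = 30.75/3 = 10.25
  S[X_1,X_2] = ((-2.25)·(1.25) + (2.75)·(-3.75) + (2.75)·(4.25) + (-3.25)·(-1.75)) / 3 = 4.25/3 = 1.4167
  S[X_2,X_2] = ((1.25)·(1.25) + (-3.75)·(-3.75) + (4.25)·(4.25) + (-1.75)·(-1.75)) / 3 = 36.75/3 = 12.25
  S = [[10.25, 1.4167],
 [1.4167, 12.25]].

Step 3 — invert S. det(S) = 10.25·12.25 - (1.4167)² = 123.5556.
  S^{-1} = (1/det) · [[d, -b], [-b, a]] = [[0.0991, -0.0115],
 [-0.0115, 0.083]].

Step 4 — quadratic form (x̄ - mu_0)^T · S^{-1} · (x̄ - mu_0):
  S^{-1} · (x̄ - mu_0) = (0.5463, -0.2469),
  (x̄ - mu_0)^T · [...] = (5.25)·(0.5463) + (-2.25)·(-0.2469) = 3.4236.

Step 5 — scale by n: T² = 4 · 3.4236 = 13.6942.

T² ≈ 13.6942


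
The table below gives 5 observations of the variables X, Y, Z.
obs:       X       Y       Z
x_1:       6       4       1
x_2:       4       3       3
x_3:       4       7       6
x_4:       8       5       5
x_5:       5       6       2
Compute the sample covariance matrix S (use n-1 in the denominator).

Step 1 — column means:
  mean(X) = (6 + 4 + 4 + 8 + 5) / 5 = 27/5 = 5.4
  mean(Y) = (4 + 3 + 7 + 5 + 6) / 5 = 25/5 = 5
  mean(Z) = (1 + 3 + 6 + 5 + 2) / 5 = 17/5 = 3.4

Step 2 — sample covariance S[i,j] = (1/(n-1)) · Σ_k (x_{k,i} - mean_i) · (x_{k,j} - mean_j), with n-1 = 4.
  S[X,X] = ((0.6)·(0.6) + (-1.4)·(-1.4) + (-1.4)·(-1.4) + (2.6)·(2.6) + (-0.4)·(-0.4)) / 4 = 11.2/4 = 2.8
  S[X,Y] = ((0.6)·(-1) + (-1.4)·(-2) + (-1.4)·(2) + (2.6)·(0) + (-0.4)·(1)) / 4 = -1/4 = -0.25
  S[X,Z] = ((0.6)·(-2.4) + (-1.4)·(-0.4) + (-1.4)·(2.6) + (2.6)·(1.6) + (-0.4)·(-1.4)) / 4 = 0.2/4 = 0.05
  S[Y,Y] = ((-1)·(-1) + (-2)·(-2) + (2)·(2) + (0)·(0) + (1)·(1)) / 4 = 10/4 = 2.5
  S[Y,Z] = ((-1)·(-2.4) + (-2)·(-0.4) + (2)·(2.6) + (0)·(1.6) + (1)·(-1.4)) / 4 = 7/4 = 1.75
  S[Z,Z] = ((-2.4)·(-2.4) + (-0.4)·(-0.4) + (2.6)·(2.6) + (1.6)·(1.6) + (-1.4)·(-1.4)) / 4 = 17.2/4 = 4.3

S is symmetric (S[j,i] = S[i,j]). Assembling:

S = [[2.8, -0.25, 0.05],
 [-0.25, 2.5, 1.75],
 [0.05, 1.75, 4.3]]


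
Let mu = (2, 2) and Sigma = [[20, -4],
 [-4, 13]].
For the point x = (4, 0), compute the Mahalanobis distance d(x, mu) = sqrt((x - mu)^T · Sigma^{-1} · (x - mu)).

Step 1 — centre the observation: (x - mu) = (2, -2).

Step 2 — invert Sigma. det(Sigma) = 20·13 - (-4)² = 244.
  Sigma^{-1} = (1/det) · [[d, -b], [-b, a]] = [[0.0533, 0.0164],
 [0.0164, 0.082]].

Step 3 — form the quadratic (x - mu)^T · Sigma^{-1} · (x - mu):
  Sigma^{-1} · (x - mu) = (0.0738, -0.1311).
  (x - mu)^T · [Sigma^{-1} · (x - mu)] = (2)·(0.0738) + (-2)·(-0.1311) = 0.4098.

Step 4 — take square root: d = √(0.4098) ≈ 0.6402.

d(x, mu) = √(0.4098) ≈ 0.6402


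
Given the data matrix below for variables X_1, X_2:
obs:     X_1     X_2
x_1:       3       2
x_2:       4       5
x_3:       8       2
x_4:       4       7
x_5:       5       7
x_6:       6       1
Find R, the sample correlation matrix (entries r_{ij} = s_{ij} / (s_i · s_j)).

Step 1 — column means:
  mean(X_1) = (3 + 4 + 8 + 4 + 5 + 6) / 6 = 30/6 = 5
  mean(X_2) = (2 + 5 + 2 + 7 + 7 + 1) / 6 = 24/6 = 4

Step 2 — sample variances and covariances s[i,j] = (1/(n-1)) · Σ_k (x_{k,i} - mean_i) · (x_{k,j} - mean_j), with n-1 = 5:
  s[X_1,X_1] = ((-2)·(-2) + (-1)·(-1) + (3)·(3) + (-1)·(-1) + (0)·(0) + (1)·(1)) / 5 = 16/5 = 3.2
  s[X_1,X_2] = ((-2)·(-2) + (-1)·(1) + (3)·(-2) + (-1)·(3) + (0)·(3) + (1)·(-3)) / 5 = -9/5 = -1.8
  s[X_2,X_2] = ((-2)·(-2) + (1)·(1) + (-2)·(-2) + (3)·(3) + (3)·(3) + (-3)·(-3)) / 5 = 36/5 = 7.2
  Sample standard deviations s_i = √(s[i,i]):
  s(X_1) = √(3.2) = 1.7889
  s(X_2) = √(7.2) = 2.6833

Step 3 — r_{ij} = s_{ij} / (s_i · s_j):
  r[X_1,X_1] = 1 (diagonal).
  r[X_1,X_2] = -1.8 / (1.7889 · 2.6833) = -1.8 / 4.8 = -0.375
  r[X_2,X_2] = 1 (diagonal).

R is symmetric with unit diagonal. Assembling:

R = [[1, -0.375],
 [-0.375, 1]]


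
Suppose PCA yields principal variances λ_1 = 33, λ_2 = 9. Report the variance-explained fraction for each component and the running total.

Step 1 — total variance = trace(Sigma) = Σ λ_i = 33 + 9 = 42.

Step 2 — fraction explained by component i = λ_i / Σ λ:
  PC1: 33/42 = 0.7857
  PC2: 9/42 = 0.2143

Step 3 — cumulative fraction after k components = (λ_1 + ... + λ_k) / Σ λ:
  k = 1: 33/42 = 0.7857
  k = 2: (33 + 9)/42 = 42/42 = 1

Summary (fraction, with percent):

explained: PC1 0.7857 (78.57%), PC2 0.2143 (21.43%);  cumulative: 0.7857, 1


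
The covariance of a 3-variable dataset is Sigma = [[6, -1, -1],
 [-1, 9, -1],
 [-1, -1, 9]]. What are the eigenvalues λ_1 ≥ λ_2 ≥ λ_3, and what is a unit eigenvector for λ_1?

Step 1 — characteristic polynomial p(λ) = det(λI - Sigma) = λ³ - tr·λ² + c_1·λ - det, where tr = trace, c_1 = sum of the principal 2×2 minors, det = det(Sigma):
  tr = 6 + 9 + 9 = 24,
  c_1 = (6·9 - (-1)²) + (6·9 - (-1)²) + (9·9 - (-1)²) = 53 + 53 + 80 = 186,
  det = 6·(9·9 - (-1)²) - (-1)·((-1)·9 - (-1)·(-1)) + (-1)·((-1)·(-1) - 9·(-1)) = 6·(80) - (-1)·(-10) + (-1)·(10) = 460.
  So p(λ) = λ³ - 24λ² + 186λ - 460.
Step 2 — look for an integer root (rational root theorem: any rational root is an integer divisor of 460). Testing λ = 10:
  p(10) = 1000 - 2400 + 1860 - 460 = 0  ✓
  Dividing out (λ - 10): p(λ) = (λ - 10)(λ² - 14λ + 46).
Step 3 — remaining eigenvalues from the quadratic λ² - 14λ + 46 = 0:
  Δ = 14² - 4·46 = 196 - 184 = 12,  λ = (14 ± √12)/2 = (14 ± 3.4641)/2 ≈ 8.7321 or 5.2679.
  Sorted: λ_1 = 10,  λ_2 = 8.7321,  λ_3 = 5.2679  (check: sum = 24 = tr ✓).

Step 4 — unit eigenvector for λ_1 = 10: v spans the null space of (Sigma - λ_1 I), whose rows are
  r_1 = (-4, -1, -1),  r_2 = (-1, -1, -1),  r_3 = (-1, -1, -1).
  v is orthogonal to every row, so take v ∝ r_1 × r_2 = ((-1)·(-1) - (-1)·(-1), (-1)·(-1) - (-4)·(-1), (-4)·(-1) - (-1)·(-1)) = (0, -3, 3).
  Rescale (divide by 3; multiply by -1 so the first nonzero entry is positive): u = (0, 1, -1).
  ||u|| = √((0)² + (1)² + (-1)²) = √(2) ≈ 1.4142,  v_1 = u/||u|| ≈ (0, 0.7071, -0.7071) (||v_1|| = 1).

λ_1 = 10,  λ_2 = 8.7321,  λ_3 = 5.2679;  v_1 ≈ (0, 0.7071, -0.7071)


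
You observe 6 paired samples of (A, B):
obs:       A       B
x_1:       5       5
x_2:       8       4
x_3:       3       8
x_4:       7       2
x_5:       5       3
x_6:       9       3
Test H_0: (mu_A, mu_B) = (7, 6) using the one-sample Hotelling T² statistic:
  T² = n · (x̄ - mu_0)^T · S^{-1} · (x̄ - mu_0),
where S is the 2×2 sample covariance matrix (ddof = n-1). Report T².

Step 1 — sample mean vector:
  mean(A) = (5 + 8 + 3 + 7 + 5 + 9) / 6 = 37/6 = 6.1667
  mean(B) = (5 + 4 + 8 + 2 + 3 + 3) / 6 = 25/6 = 4.1667
  x̄ = (6.1667, 4.1667),  deviation x̄ - mu_0 = (6.1667, 4.1667) - (7, 6) = (-0.8333, -1.8333).

Step 2 — sample covariance matrix, S[i,j] = (1/(n-1)) · Σ_k (x_{k,i} - mean_i) · (x_{k,j} - mean_j), divisor n-1 = 5:
  S[A,A] = ((-1.1667)·(-1.1667) + (1.8333)·(1.8333) + (-3.1667)·(-3.1667) + (0.8333)·(0.8333) + (-1.1667)·(-1.1667) + (2.8333)·(2.8333)) / 5 = 24.8333/5 = 4.9667
  S[A,B] = ((-1.1667)·(0.8333) + (1.8333)·(-0.1667) + (-3.1667)·(3.8333) + (0.8333)·(-2.1667) + (-1.1667)·(-1.1667) + (2.8333)·(-1.1667)) / 5 = -17.1667/5 = -3.4333
  S[B,B] = ((0.8333)·(0.8333) + (-0.1667)·(-0.1667) + (3.8333)·(3.8333) + (-2.1667)·(-2.1667) + (-1.1667)·(-1.1667) + (-1.1667)·(-1.1667)) / 5 = 22.8333/5 = 4.5667
  S = [[4.9667, -3.4333],
 [-3.4333, 4.5667]].

Step 3 — invert S. det(S) = 4.9667·4.5667 - (-3.4333)² = 10.8933.
  S^{-1} = (1/det) · [[d, -b], [-b, a]] = [[0.4192, 0.3152],
 [0.3152, 0.4559]].

Step 4 — quadratic form (x̄ - mu_0)^T · S^{-1} · (x̄ - mu_0):
  S^{-1} · (x̄ - mu_0) = (-0.9272, -1.0985),
  (x̄ - mu_0)^T · [...] = (-0.8333)·(-0.9272) + (-1.8333)·(-1.0985) = 2.7866.

Step 5 — scale by n: T² = 6 · 2.7866 = 16.7197.

T² ≈ 16.7197


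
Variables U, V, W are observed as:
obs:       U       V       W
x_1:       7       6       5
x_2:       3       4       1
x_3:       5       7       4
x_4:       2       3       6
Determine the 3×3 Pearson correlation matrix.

Step 1 — column means:
  mean(U) = (7 + 3 + 5 + 2) / 4 = 17/4 = 4.25
  mean(V) = (6 + 4 + 7 + 3) / 4 = 20/4 = 5
  mean(W) = (5 + 1 + 4 + 6) / 4 = 16/4 = 4

Step 2 — sample variances and covariances s[i,j] = (1/(n-1)) · Σ_k (x_{k,i} - mean_i) · (x_{k,j} - mean_j), with n-1 = 3:
  s[U,U] = ((2.75)·(2.75) + (-1.25)·(-1.25) + (0.75)·(0.75) + (-2.25)·(-2.25)) / 3 = 14.75/3 = 4.9167
  s[U,V] = ((2.75)·(1) + (-1.25)·(-1) + (0.75)·(2) + (-2.25)·(-2)) / 3 = 10/3 = 3.3333
  s[U,W] = ((2.75)·(1) + (-1.25)·(-3) + (0.75)·(0) + (-2.25)·(2)) / 3 = 2/3 = 0.6667
  s[V,V] = ((1)·(1) + (-1)·(-1) + (2)·(2) + (-2)·(-2)) / 3 = 10/3 = 3.3333
  s[V,W] = ((1)·(1) + (-1)·(-3) + (2)·(0) + (-2)·(2)) / 3 = 0/3 = 0
  s[W,W] = ((1)·(1) + (-3)·(-3) + (0)·(0) + (2)·(2)) / 3 = 14/3 = 4.6667
  Sample standard deviations s_i = √(s[i,i]):
  s(U) = √(4.9167) = 2.2174
  s(V) = √(3.3333) = 1.8257
  s(W) = √(4.6667) = 2.1602

Step 3 — r_{ij} = s_{ij} / (s_i · s_j):
  r[U,U] = 1 (diagonal).
  r[U,V] = 3.3333 / (2.2174 · 1.8257) = 3.3333 / 4.0483 = 0.8234
  r[U,W] = 0.6667 / (2.2174 · 2.1602) = 0.6667 / 4.79 = 0.1392
  r[V,V] = 1 (diagonal).
  r[V,W] = 0 / (1.8257 · 2.1602) = 0 / 3.9441 = 0
  r[W,W] = 1 (diagonal).

R is symmetric with unit diagonal. Assembling:

R = [[1, 0.8234, 0.1392],
 [0.8234, 1, 0],
 [0.1392, 0, 1]]


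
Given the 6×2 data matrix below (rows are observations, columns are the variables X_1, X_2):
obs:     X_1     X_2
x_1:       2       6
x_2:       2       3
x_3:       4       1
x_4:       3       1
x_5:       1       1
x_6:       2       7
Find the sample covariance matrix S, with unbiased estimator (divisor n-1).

Step 1 — column means:
  mean(X_1) = (2 + 2 + 4 + 3 + 1 + 2) / 6 = 14/6 = 2.3333
  mean(X_2) = (6 + 3 + 1 + 1 + 1 + 7) / 6 = 19/6 = 3.1667

Step 2 — sample covariance S[i,j] = (1/(n-1)) · Σ_k (x_{k,i} - mean_i) · (x_{k,j} - mean_j), with n-1 = 5.
  S[X_1,X_1] = ((-0.3333)·(-0.3333) + (-0.3333)·(-0.3333) + (1.6667)·(1.6667) + (0.6667)·(0.6667) + (-1.3333)·(-1.3333) + (-0.3333)·(-0.3333)) / 5 = 5.3333/5 = 1.0667
  S[X_1,X_2] = ((-0.3333)·(2.8333) + (-0.3333)·(-0.1667) + (1.6667)·(-2.1667) + (0.6667)·(-2.1667) + (-1.3333)·(-2.1667) + (-0.3333)·(3.8333)) / 5 = -4.3333/5 = -0.8667
  S[X_2,X_2] = ((2.8333)·(2.8333) + (-0.1667)·(-0.1667) + (-2.1667)·(-2.1667) + (-2.1667)·(-2.1667) + (-2.1667)·(-2.1667) + (3.8333)·(3.8333)) / 5 = 36.8333/5 = 7.3667

S is symmetric (S[j,i] = S[i,j]). Assembling:

S = [[1.0667, -0.8667],
 [-0.8667, 7.3667]]


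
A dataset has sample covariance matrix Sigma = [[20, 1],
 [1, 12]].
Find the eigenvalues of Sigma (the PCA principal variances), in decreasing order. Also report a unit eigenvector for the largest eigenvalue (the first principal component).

Step 1 — characteristic polynomial of 2×2 Sigma:
  det(Sigma - λI) = λ² - trace · λ + det = 0.
  trace = 20 + 12 = 32, det = 20·12 - (1)² = 239.
Step 2 — discriminant:
  Δ = trace² - 4·det = 1024 - 956 = 68.
Step 3 — eigenvalues:
  λ = (trace ± √Δ)/2 = (32 ± 8.2462)/2,
  λ_1 = 20.1231,  λ_2 = 11.8769.

Step 4 — unit eigenvector for λ_1: solve (Sigma - λ_1 I)v = 0. First row:
  (20 - 20.1231)·v_x + (1)·v_y = 0, i.e. (-0.1231)·v_x + (1)·v_y = 0,
  so v ∝ (b, λ_1 - a) = (1, 0.1231) = u.
  ||u|| = √((1)² + (0.1231)²) = √(1.0152) ≈ 1.0075,
  v_1 = u/||u|| ≈ (0.9925, 0.1222) (||v_1|| = 1).

λ_1 = 20.1231,  λ_2 = 11.8769;  v_1 ≈ (0.9925, 0.1222)


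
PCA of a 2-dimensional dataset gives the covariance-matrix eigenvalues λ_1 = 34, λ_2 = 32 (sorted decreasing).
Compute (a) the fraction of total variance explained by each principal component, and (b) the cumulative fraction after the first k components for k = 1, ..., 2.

Step 1 — total variance = trace(Sigma) = Σ λ_i = 34 + 32 = 66.

Step 2 — fraction explained by component i = λ_i / Σ λ:
  PC1: 34/66 = 0.5152
  PC2: 32/66 = 0.4848

Step 3 — cumulative fraction after k components = (λ_1 + ... + λ_k) / Σ λ:
  k = 1: 34/66 = 0.5152
  k = 2: (34 + 32)/66 = 66/66 = 1

Summary (fraction, with percent):

explained: PC1 0.5152 (51.52%), PC2 0.4848 (48.48%);  cumulative: 0.5152, 1


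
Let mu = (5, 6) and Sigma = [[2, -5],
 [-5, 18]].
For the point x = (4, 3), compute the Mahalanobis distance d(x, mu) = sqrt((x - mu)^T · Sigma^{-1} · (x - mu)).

Step 1 — centre the observation: (x - mu) = (-1, -3).

Step 2 — invert Sigma. det(Sigma) = 2·18 - (-5)² = 11.
  Sigma^{-1} = (1/det) · [[d, -b], [-b, a]] = [[1.6364, 0.4545],
 [0.4545, 0.1818]].

Step 3 — form the quadratic (x - mu)^T · Sigma^{-1} · (x - mu):
  Sigma^{-1} · (x - mu) = (-3, -1).
  (x - mu)^T · [Sigma^{-1} · (x - mu)] = (-1)·(-3) + (-3)·(-1) = 6.

Step 4 — take square root: d = √(6) ≈ 2.4495.

d(x, mu) = √(6) ≈ 2.4495


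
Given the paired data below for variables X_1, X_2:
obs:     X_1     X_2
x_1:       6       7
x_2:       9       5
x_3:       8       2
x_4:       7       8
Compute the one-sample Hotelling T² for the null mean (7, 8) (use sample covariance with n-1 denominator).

Step 1 — sample mean vector:
  mean(X_1) = (6 + 9 + 8 + 7) / 4 = 30/4 = 7.5
  mean(X_2) = (7 + 5 + 2 + 8) / 4 = 22/4 = 5.5
  x̄ = (7.5, 5.5),  deviation x̄ - mu_0 = (7.5, 5.5) - (7, 8) = (0.5, -2.5).

Step 2 — sample covariance matrix, S[i,j] = (1/(n-1)) · Σ_k (x_{k,i} - mean_i) · (x_{k,j} - mean_j), divisor n-1 = 3:
  S[X_1,X_1] = ((-1.5)·(-1.5) + (1.5)·(1.5) + (0.5)·(0.5) + (-0.5)·(-0.5)) / 3 = 5/3 = 1.6667
  S[X_1,X_2] = ((-1.5)·(1.5) + (1.5)·(-0.5) + (0.5)·(-3.5) + (-0.5)·(2.5)) / 3 = -6/3 = -2
  S[X_2,X_2] = ((1.5)·(1.5) + (-0.5)·(-0.5) + (-3.5)·(-3.5) + (2.5)·(2.5)) / 3 = 21/3 = 7
  S = [[1.6667, -2],
 [-2, 7]].

Step 3 — invert S. det(S) = 1.6667·7 - (-2)² = 7.6667.
  S^{-1} = (1/det) · [[d, -b], [-b, a]] = [[0.913, 0.2609],
 [0.2609, 0.2174]].

Step 4 — quadratic form (x̄ - mu_0)^T · S^{-1} · (x̄ - mu_0):
  S^{-1} · (x̄ - mu_0) = (-0.1957, -0.413),
  (x̄ - mu_0)^T · [...] = (0.5)·(-0.1957) + (-2.5)·(-0.413) = 0.9348.

Step 5 — scale by n: T² = 4 · 0.9348 = 3.7391.

T² ≈ 3.7391


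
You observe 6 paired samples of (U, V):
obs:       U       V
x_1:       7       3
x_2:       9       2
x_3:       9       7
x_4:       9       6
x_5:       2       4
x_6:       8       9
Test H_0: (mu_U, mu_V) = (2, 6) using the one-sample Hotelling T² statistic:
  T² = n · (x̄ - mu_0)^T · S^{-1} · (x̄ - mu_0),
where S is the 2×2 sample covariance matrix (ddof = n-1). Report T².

Step 1 — sample mean vector:
  mean(U) = (7 + 9 + 9 + 9 + 2 + 8) / 6 = 44/6 = 7.3333
  mean(V) = (3 + 2 + 7 + 6 + 4 + 9) / 6 = 31/6 = 5.1667
  x̄ = (7.3333, 5.1667),  deviation x̄ - mu_0 = (7.3333, 5.1667) - (2, 6) = (5.3333, -0.8333).

Step 2 — sample covariance matrix, S[i,j] = (1/(n-1)) · Σ_k (x_{k,i} - mean_i) · (x_{k,j} - mean_j), divisor n-1 = 5:
  S[U,U] = ((-0.3333)·(-0.3333) + (1.6667)·(1.6667) + (1.6667)·(1.6667) + (1.6667)·(1.6667) + (-5.3333)·(-5.3333) + (0.6667)·(0.6667)) / 5 = 37.3333/5 = 7.4667
  S[U,V] = ((-0.3333)·(-2.1667) + (1.6667)·(-3.1667) + (1.6667)·(1.8333) + (1.6667)·(0.8333) + (-5.3333)·(-1.1667) + (0.6667)·(3.8333)) / 5 = 8.6667/5 = 1.7333
  S[V,V] = ((-2.1667)·(-2.1667) + (-3.1667)·(-3.1667) + (1.8333)·(1.8333) + (0.8333)·(0.8333) + (-1.1667)·(-1.1667) + (3.8333)·(3.8333)) / 5 = 34.8333/5 = 6.9667
  S = [[7.4667, 1.7333],
 [1.7333, 6.9667]].

Step 3 — invert S. det(S) = 7.4667·6.9667 - (1.7333)² = 49.0133.
  S^{-1} = (1/det) · [[d, -b], [-b, a]] = [[0.1421, -0.0354],
 [-0.0354, 0.1523]].

Step 4 — quadratic form (x̄ - mu_0)^T · S^{-1} · (x̄ - mu_0):
  S^{-1} · (x̄ - mu_0) = (0.7875, -0.3156),
  (x̄ - mu_0)^T · [...] = (5.3333)·(0.7875) + (-0.8333)·(-0.3156) = 4.4632.

Step 5 — scale by n: T² = 6 · 4.4632 = 26.7791.

T² ≈ 26.7791


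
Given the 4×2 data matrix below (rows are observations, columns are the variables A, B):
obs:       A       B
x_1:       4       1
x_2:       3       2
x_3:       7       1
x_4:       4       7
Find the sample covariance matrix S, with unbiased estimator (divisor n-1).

Step 1 — column means:
  mean(A) = (4 + 3 + 7 + 4) / 4 = 18/4 = 4.5
  mean(B) = (1 + 2 + 1 + 7) / 4 = 11/4 = 2.75

Step 2 — sample covariance S[i,j] = (1/(n-1)) · Σ_k (x_{k,i} - mean_i) · (x_{k,j} - mean_j), with n-1 = 3.
  S[A,A] = ((-0.5)·(-0.5) + (-1.5)·(-1.5) + (2.5)·(2.5) + (-0.5)·(-0.5)) / 3 = 9/3 = 3
  S[A,B] = ((-0.5)·(-1.75) + (-1.5)·(-0.75) + (2.5)·(-1.75) + (-0.5)·(4.25)) / 3 = -4.5/3 = -1.5
  S[B,B] = ((-1.75)·(-1.75) + (-0.75)·(-0.75) + (-1.75)·(-1.75) + (4.25)·(4.25)) / 3 = 24.75/3 = 8.25

S is symmetric (S[j,i] = S[i,j]). Assembling:

S = [[3, -1.5],
 [-1.5, 8.25]]
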